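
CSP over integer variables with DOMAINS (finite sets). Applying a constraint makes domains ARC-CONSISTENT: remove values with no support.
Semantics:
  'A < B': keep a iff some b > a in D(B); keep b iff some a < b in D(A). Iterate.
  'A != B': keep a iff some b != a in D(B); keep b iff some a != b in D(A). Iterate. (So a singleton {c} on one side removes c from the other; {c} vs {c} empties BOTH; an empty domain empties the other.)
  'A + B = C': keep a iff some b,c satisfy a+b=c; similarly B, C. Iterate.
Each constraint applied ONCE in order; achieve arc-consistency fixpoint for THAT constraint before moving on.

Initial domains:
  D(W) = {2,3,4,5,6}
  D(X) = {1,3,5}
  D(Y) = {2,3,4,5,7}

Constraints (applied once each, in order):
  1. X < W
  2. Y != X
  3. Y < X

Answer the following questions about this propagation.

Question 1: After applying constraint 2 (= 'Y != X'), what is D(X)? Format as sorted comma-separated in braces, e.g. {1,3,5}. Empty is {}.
Constraint 1 (X < W) on D(X)={1,3,5} D(W)={2,3,4,5,6}: no change
Constraint 2 (Y != X) on D(Y)={2,3,4,5,7} D(X)={1,3,5}: no change
So after constraint 2: D(X) = {1,3,5}

Answer: {1,3,5}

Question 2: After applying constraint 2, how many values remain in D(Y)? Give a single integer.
Constraint 1 (X < W) on D(X)={1,3,5} D(W)={2,3,4,5,6}: no change
Constraint 2 (Y != X) on D(Y)={2,3,4,5,7} D(X)={1,3,5}: no change
So after constraint 2: D(Y)={2,3,4,5,7}, size = 5

Answer: 5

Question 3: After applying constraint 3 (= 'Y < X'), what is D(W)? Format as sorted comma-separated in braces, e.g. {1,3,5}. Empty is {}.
Answer: {2,3,4,5,6}

Derivation:
Constraint 1 (X < W) on D(X)={1,3,5} D(W)={2,3,4,5,6}: no change
Constraint 2 (Y != X) on D(Y)={2,3,4,5,7} D(X)={1,3,5}: no change
Constraint 3 (Y < X) on D(Y)={2,3,4,5,7} D(X)={1,3,5}: Y {2,3,4,5,7}->{2,3,4}; X {1,3,5}->{3,5}
So after constraint 3: D(W) = {2,3,4,5,6}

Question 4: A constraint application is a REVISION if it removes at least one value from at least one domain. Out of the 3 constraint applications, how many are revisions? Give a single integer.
Answer: 1

Derivation:
Constraint 1 (X < W) on D(X)={1,3,5} D(W)={2,3,4,5,6}: no change => not a revision
Constraint 2 (Y != X) on D(Y)={2,3,4,5,7} D(X)={1,3,5}: no change => not a revision
Constraint 3 (Y < X) on D(Y)={2,3,4,5,7} D(X)={1,3,5}: Y {2,3,4,5,7}->{2,3,4}; X {1,3,5}->{3,5} => REVISION
Total revisions = 1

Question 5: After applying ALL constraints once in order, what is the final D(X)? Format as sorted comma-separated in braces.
Constraint 1 (X < W) on D(X)={1,3,5} D(W)={2,3,4,5,6}: no change
Constraint 2 (Y != X) on D(Y)={2,3,4,5,7} D(X)={1,3,5}: no change
Constraint 3 (Y < X) on D(Y)={2,3,4,5,7} D(X)={1,3,5}: Y {2,3,4,5,7}->{2,3,4}; X {1,3,5}->{3,5}
So after all 3 constraints: D(X) = {3,5}

Answer: {3,5}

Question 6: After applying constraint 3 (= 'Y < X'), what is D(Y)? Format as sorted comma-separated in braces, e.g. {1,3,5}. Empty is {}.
Constraint 1 (X < W) on D(X)={1,3,5} D(W)={2,3,4,5,6}: no change
Constraint 2 (Y != X) on D(Y)={2,3,4,5,7} D(X)={1,3,5}: no change
Constraint 3 (Y < X) on D(Y)={2,3,4,5,7} D(X)={1,3,5}: Y {2,3,4,5,7}->{2,3,4}; X {1,3,5}->{3,5}
So after constraint 3: D(Y) = {2,3,4}

Answer: {2,3,4}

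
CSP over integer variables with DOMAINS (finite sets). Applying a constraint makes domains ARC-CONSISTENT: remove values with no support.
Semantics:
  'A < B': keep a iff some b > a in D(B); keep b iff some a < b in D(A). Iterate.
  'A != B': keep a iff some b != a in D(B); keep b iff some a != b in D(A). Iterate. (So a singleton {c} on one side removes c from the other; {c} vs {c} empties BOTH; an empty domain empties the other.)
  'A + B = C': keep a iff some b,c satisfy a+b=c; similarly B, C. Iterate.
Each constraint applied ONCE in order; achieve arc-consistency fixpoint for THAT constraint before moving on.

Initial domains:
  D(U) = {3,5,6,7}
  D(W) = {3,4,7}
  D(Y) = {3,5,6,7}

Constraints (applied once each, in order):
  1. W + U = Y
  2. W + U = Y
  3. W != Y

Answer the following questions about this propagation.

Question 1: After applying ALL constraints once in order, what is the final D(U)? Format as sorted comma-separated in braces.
Constraint 1 (W + U = Y) on D(W)={3,4,7} D(U)={3,5,6,7} D(Y)={3,5,6,7}: W {3,4,7}->{3,4}; U {3,5,6,7}->{3}; Y {3,5,6,7}->{6,7}
Constraint 2 (W + U = Y) on D(W)={3,4} D(U)={3} D(Y)={6,7}: no change
Constraint 3 (W != Y) on D(W)={3,4} D(Y)={6,7}: no change
So after all 3 constraints: D(U) = {3}

Answer: {3}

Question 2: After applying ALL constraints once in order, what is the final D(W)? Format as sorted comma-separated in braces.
Constraint 1 (W + U = Y) on D(W)={3,4,7} D(U)={3,5,6,7} D(Y)={3,5,6,7}: W {3,4,7}->{3,4}; U {3,5,6,7}->{3}; Y {3,5,6,7}->{6,7}
Constraint 2 (W + U = Y) on D(W)={3,4} D(U)={3} D(Y)={6,7}: no change
Constraint 3 (W != Y) on D(W)={3,4} D(Y)={6,7}: no change
So after all 3 constraints: D(W) = {3,4}

Answer: {3,4}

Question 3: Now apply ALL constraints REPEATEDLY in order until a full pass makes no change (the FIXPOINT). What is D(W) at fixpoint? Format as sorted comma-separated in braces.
Answer: {3,4}

Derivation:
pass 0 (initial): D(W)={3,4,7}
pass 1: U {3,5,6,7}->{3}; W {3,4,7}->{3,4}; Y {3,5,6,7}->{6,7}
pass 2: no change
Fixpoint after 2 passes: D(W) = {3,4}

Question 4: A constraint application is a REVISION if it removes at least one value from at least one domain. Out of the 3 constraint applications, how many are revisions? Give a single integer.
Answer: 1

Derivation:
Constraint 1 (W + U = Y) on D(W)={3,4,7} D(U)={3,5,6,7} D(Y)={3,5,6,7}: W {3,4,7}->{3,4}; U {3,5,6,7}->{3}; Y {3,5,6,7}->{6,7} => REVISION
Constraint 2 (W + U = Y) on D(W)={3,4} D(U)={3} D(Y)={6,7}: no change => not a revision
Constraint 3 (W != Y) on D(W)={3,4} D(Y)={6,7}: no change => not a revision
Total revisions = 1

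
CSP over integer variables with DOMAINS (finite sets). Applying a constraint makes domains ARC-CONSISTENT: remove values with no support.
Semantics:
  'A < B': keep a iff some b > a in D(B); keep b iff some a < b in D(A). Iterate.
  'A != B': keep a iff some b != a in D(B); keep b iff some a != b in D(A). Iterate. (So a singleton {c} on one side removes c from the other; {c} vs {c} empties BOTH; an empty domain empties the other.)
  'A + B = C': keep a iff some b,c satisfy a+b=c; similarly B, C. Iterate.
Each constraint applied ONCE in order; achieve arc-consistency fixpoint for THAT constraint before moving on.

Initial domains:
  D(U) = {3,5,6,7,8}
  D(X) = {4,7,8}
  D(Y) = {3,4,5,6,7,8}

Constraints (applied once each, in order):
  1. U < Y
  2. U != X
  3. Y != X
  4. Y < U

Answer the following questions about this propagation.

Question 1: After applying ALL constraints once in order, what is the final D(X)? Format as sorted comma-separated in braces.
Constraint 1 (U < Y) on D(U)={3,5,6,7,8} D(Y)={3,4,5,6,7,8}: U {3,5,6,7,8}->{3,5,6,7}; Y {3,4,5,6,7,8}->{4,5,6,7,8}
Constraint 2 (U != X) on D(U)={3,5,6,7} D(X)={4,7,8}: no change
Constraint 3 (Y != X) on D(Y)={4,5,6,7,8} D(X)={4,7,8}: no change
Constraint 4 (Y < U) on D(Y)={4,5,6,7,8} D(U)={3,5,6,7}: Y {4,5,6,7,8}->{4,5,6}; U {3,5,6,7}->{5,6,7}
So after all 4 constraints: D(X) = {4,7,8}

Answer: {4,7,8}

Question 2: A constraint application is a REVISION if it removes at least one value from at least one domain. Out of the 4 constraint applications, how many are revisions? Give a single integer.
Constraint 1 (U < Y) on D(U)={3,5,6,7,8} D(Y)={3,4,5,6,7,8}: U {3,5,6,7,8}->{3,5,6,7}; Y {3,4,5,6,7,8}->{4,5,6,7,8} => REVISION
Constraint 2 (U != X) on D(U)={3,5,6,7} D(X)={4,7,8}: no change => not a revision
Constraint 3 (Y != X) on D(Y)={4,5,6,7,8} D(X)={4,7,8}: no change => not a revision
Constraint 4 (Y < U) on D(Y)={4,5,6,7,8} D(U)={3,5,6,7}: Y {4,5,6,7,8}->{4,5,6}; U {3,5,6,7}->{5,6,7} => REVISION
Total revisions = 2

Answer: 2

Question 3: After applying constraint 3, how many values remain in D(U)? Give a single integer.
Answer: 4

Derivation:
Constraint 1 (U < Y) on D(U)={3,5,6,7,8} D(Y)={3,4,5,6,7,8}: U {3,5,6,7,8}->{3,5,6,7}; Y {3,4,5,6,7,8}->{4,5,6,7,8}
Constraint 2 (U != X) on D(U)={3,5,6,7} D(X)={4,7,8}: no change
Constraint 3 (Y != X) on D(Y)={4,5,6,7,8} D(X)={4,7,8}: no change
So after constraint 3: D(U)={3,5,6,7}, size = 4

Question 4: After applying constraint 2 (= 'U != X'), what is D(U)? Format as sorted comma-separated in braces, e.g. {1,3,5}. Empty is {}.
Answer: {3,5,6,7}

Derivation:
Constraint 1 (U < Y) on D(U)={3,5,6,7,8} D(Y)={3,4,5,6,7,8}: U {3,5,6,7,8}->{3,5,6,7}; Y {3,4,5,6,7,8}->{4,5,6,7,8}
Constraint 2 (U != X) on D(U)={3,5,6,7} D(X)={4,7,8}: no change
So after constraint 2: D(U) = {3,5,6,7}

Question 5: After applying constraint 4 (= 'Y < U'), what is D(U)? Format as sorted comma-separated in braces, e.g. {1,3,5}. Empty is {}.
Constraint 1 (U < Y) on D(U)={3,5,6,7,8} D(Y)={3,4,5,6,7,8}: U {3,5,6,7,8}->{3,5,6,7}; Y {3,4,5,6,7,8}->{4,5,6,7,8}
Constraint 2 (U != X) on D(U)={3,5,6,7} D(X)={4,7,8}: no change
Constraint 3 (Y != X) on D(Y)={4,5,6,7,8} D(X)={4,7,8}: no change
Constraint 4 (Y < U) on D(Y)={4,5,6,7,8} D(U)={3,5,6,7}: Y {4,5,6,7,8}->{4,5,6}; U {3,5,6,7}->{5,6,7}
So after constraint 4: D(U) = {5,6,7}

Answer: {5,6,7}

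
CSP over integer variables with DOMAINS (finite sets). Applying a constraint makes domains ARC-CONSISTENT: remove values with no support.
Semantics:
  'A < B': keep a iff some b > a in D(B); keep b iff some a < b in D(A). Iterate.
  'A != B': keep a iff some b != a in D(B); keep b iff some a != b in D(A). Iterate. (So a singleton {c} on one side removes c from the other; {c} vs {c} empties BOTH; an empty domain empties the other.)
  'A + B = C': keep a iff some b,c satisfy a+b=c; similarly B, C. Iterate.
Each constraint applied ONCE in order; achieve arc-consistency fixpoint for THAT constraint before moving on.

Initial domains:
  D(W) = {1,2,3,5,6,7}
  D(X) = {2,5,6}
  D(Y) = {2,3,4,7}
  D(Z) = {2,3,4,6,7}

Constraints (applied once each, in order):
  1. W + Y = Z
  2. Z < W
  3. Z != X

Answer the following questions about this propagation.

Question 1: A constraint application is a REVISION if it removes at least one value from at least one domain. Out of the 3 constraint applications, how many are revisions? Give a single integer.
Constraint 1 (W + Y = Z) on D(W)={1,2,3,5,6,7} D(Y)={2,3,4,7} D(Z)={2,3,4,6,7}: W {1,2,3,5,6,7}->{1,2,3,5}; Y {2,3,4,7}->{2,3,4}; Z {2,3,4,6,7}->{3,4,6,7} => REVISION
Constraint 2 (Z < W) on D(Z)={3,4,6,7} D(W)={1,2,3,5}: Z {3,4,6,7}->{3,4}; W {1,2,3,5}->{5} => REVISION
Constraint 3 (Z != X) on D(Z)={3,4} D(X)={2,5,6}: no change => not a revision
Total revisions = 2

Answer: 2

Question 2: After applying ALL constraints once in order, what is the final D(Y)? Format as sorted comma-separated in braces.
Answer: {2,3,4}

Derivation:
Constraint 1 (W + Y = Z) on D(W)={1,2,3,5,6,7} D(Y)={2,3,4,7} D(Z)={2,3,4,6,7}: W {1,2,3,5,6,7}->{1,2,3,5}; Y {2,3,4,7}->{2,3,4}; Z {2,3,4,6,7}->{3,4,6,7}
Constraint 2 (Z < W) on D(Z)={3,4,6,7} D(W)={1,2,3,5}: Z {3,4,6,7}->{3,4}; W {1,2,3,5}->{5}
Constraint 3 (Z != X) on D(Z)={3,4} D(X)={2,5,6}: no change
So after all 3 constraints: D(Y) = {2,3,4}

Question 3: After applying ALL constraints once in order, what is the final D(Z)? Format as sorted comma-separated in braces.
Answer: {3,4}

Derivation:
Constraint 1 (W + Y = Z) on D(W)={1,2,3,5,6,7} D(Y)={2,3,4,7} D(Z)={2,3,4,6,7}: W {1,2,3,5,6,7}->{1,2,3,5}; Y {2,3,4,7}->{2,3,4}; Z {2,3,4,6,7}->{3,4,6,7}
Constraint 2 (Z < W) on D(Z)={3,4,6,7} D(W)={1,2,3,5}: Z {3,4,6,7}->{3,4}; W {1,2,3,5}->{5}
Constraint 3 (Z != X) on D(Z)={3,4} D(X)={2,5,6}: no change
So after all 3 constraints: D(Z) = {3,4}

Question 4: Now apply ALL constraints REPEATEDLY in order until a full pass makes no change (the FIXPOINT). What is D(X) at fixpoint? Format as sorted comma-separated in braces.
pass 0 (initial): D(X)={2,5,6}
pass 1: W {1,2,3,5,6,7}->{5}; Y {2,3,4,7}->{2,3,4}; Z {2,3,4,6,7}->{3,4}
pass 2: W {5}->{}; X {2,5,6}->{}; Y {2,3,4}->{}; Z {3,4}->{}
pass 3: no change
Fixpoint after 3 passes: D(X) = {}

Answer: {}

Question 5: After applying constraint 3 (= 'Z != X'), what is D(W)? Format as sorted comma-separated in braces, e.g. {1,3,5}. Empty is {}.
Constraint 1 (W + Y = Z) on D(W)={1,2,3,5,6,7} D(Y)={2,3,4,7} D(Z)={2,3,4,6,7}: W {1,2,3,5,6,7}->{1,2,3,5}; Y {2,3,4,7}->{2,3,4}; Z {2,3,4,6,7}->{3,4,6,7}
Constraint 2 (Z < W) on D(Z)={3,4,6,7} D(W)={1,2,3,5}: Z {3,4,6,7}->{3,4}; W {1,2,3,5}->{5}
Constraint 3 (Z != X) on D(Z)={3,4} D(X)={2,5,6}: no change
So after constraint 3: D(W) = {5}

Answer: {5}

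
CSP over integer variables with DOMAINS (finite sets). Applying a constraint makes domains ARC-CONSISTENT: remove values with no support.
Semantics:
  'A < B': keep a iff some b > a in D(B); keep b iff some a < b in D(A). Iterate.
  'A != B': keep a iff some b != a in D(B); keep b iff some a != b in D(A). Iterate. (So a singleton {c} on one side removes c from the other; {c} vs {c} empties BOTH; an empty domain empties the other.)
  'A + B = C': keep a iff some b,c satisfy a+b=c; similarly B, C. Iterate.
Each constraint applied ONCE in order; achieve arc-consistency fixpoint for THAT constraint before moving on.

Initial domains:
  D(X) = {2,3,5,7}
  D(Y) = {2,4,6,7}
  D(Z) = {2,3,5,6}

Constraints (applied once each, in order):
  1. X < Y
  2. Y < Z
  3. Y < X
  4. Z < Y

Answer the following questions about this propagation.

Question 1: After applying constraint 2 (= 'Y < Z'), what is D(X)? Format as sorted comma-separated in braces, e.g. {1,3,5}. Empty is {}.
Answer: {2,3,5}

Derivation:
Constraint 1 (X < Y) on D(X)={2,3,5,7} D(Y)={2,4,6,7}: X {2,3,5,7}->{2,3,5}; Y {2,4,6,7}->{4,6,7}
Constraint 2 (Y < Z) on D(Y)={4,6,7} D(Z)={2,3,5,6}: Y {4,6,7}->{4}; Z {2,3,5,6}->{5,6}
So after constraint 2: D(X) = {2,3,5}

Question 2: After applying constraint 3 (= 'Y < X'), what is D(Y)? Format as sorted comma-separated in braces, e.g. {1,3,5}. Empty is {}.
Constraint 1 (X < Y) on D(X)={2,3,5,7} D(Y)={2,4,6,7}: X {2,3,5,7}->{2,3,5}; Y {2,4,6,7}->{4,6,7}
Constraint 2 (Y < Z) on D(Y)={4,6,7} D(Z)={2,3,5,6}: Y {4,6,7}->{4}; Z {2,3,5,6}->{5,6}
Constraint 3 (Y < X) on D(Y)={4} D(X)={2,3,5}: X {2,3,5}->{5}
So after constraint 3: D(Y) = {4}

Answer: {4}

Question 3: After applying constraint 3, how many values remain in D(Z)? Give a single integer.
Constraint 1 (X < Y) on D(X)={2,3,5,7} D(Y)={2,4,6,7}: X {2,3,5,7}->{2,3,5}; Y {2,4,6,7}->{4,6,7}
Constraint 2 (Y < Z) on D(Y)={4,6,7} D(Z)={2,3,5,6}: Y {4,6,7}->{4}; Z {2,3,5,6}->{5,6}
Constraint 3 (Y < X) on D(Y)={4} D(X)={2,3,5}: X {2,3,5}->{5}
So after constraint 3: D(Z)={5,6}, size = 2

Answer: 2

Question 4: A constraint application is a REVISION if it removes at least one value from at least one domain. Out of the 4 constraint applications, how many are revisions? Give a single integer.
Constraint 1 (X < Y) on D(X)={2,3,5,7} D(Y)={2,4,6,7}: X {2,3,5,7}->{2,3,5}; Y {2,4,6,7}->{4,6,7} => REVISION
Constraint 2 (Y < Z) on D(Y)={4,6,7} D(Z)={2,3,5,6}: Y {4,6,7}->{4}; Z {2,3,5,6}->{5,6} => REVISION
Constraint 3 (Y < X) on D(Y)={4} D(X)={2,3,5}: X {2,3,5}->{5} => REVISION
Constraint 4 (Z < Y) on D(Z)={5,6} D(Y)={4}: Z {5,6}->{}; Y {4}->{} => REVISION
Total revisions = 4

Answer: 4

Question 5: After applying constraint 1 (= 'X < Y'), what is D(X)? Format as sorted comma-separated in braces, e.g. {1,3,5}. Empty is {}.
Answer: {2,3,5}

Derivation:
Constraint 1 (X < Y) on D(X)={2,3,5,7} D(Y)={2,4,6,7}: X {2,3,5,7}->{2,3,5}; Y {2,4,6,7}->{4,6,7}
So after constraint 1: D(X) = {2,3,5}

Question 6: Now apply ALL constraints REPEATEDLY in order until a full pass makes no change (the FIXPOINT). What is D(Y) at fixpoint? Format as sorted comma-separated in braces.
pass 0 (initial): D(Y)={2,4,6,7}
pass 1: X {2,3,5,7}->{5}; Y {2,4,6,7}->{}; Z {2,3,5,6}->{}
pass 2: X {5}->{}
pass 3: no change
Fixpoint after 3 passes: D(Y) = {}

Answer: {}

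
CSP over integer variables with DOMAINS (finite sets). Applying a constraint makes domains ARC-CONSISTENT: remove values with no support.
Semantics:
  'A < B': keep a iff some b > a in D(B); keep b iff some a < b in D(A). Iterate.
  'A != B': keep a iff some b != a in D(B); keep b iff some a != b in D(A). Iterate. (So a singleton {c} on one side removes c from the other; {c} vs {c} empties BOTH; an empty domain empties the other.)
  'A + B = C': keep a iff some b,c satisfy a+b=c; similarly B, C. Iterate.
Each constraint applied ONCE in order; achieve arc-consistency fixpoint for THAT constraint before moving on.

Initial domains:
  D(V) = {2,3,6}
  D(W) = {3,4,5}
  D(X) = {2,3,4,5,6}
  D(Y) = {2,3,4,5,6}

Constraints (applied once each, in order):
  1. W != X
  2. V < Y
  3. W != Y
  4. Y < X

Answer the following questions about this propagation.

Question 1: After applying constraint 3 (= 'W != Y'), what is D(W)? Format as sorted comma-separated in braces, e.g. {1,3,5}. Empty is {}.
Constraint 1 (W != X) on D(W)={3,4,5} D(X)={2,3,4,5,6}: no change
Constraint 2 (V < Y) on D(V)={2,3,6} D(Y)={2,3,4,5,6}: V {2,3,6}->{2,3}; Y {2,3,4,5,6}->{3,4,5,6}
Constraint 3 (W != Y) on D(W)={3,4,5} D(Y)={3,4,5,6}: no change
So after constraint 3: D(W) = {3,4,5}

Answer: {3,4,5}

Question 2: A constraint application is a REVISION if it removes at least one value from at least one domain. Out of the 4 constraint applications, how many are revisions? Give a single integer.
Constraint 1 (W != X) on D(W)={3,4,5} D(X)={2,3,4,5,6}: no change => not a revision
Constraint 2 (V < Y) on D(V)={2,3,6} D(Y)={2,3,4,5,6}: V {2,3,6}->{2,3}; Y {2,3,4,5,6}->{3,4,5,6} => REVISION
Constraint 3 (W != Y) on D(W)={3,4,5} D(Y)={3,4,5,6}: no change => not a revision
Constraint 4 (Y < X) on D(Y)={3,4,5,6} D(X)={2,3,4,5,6}: Y {3,4,5,6}->{3,4,5}; X {2,3,4,5,6}->{4,5,6} => REVISION
Total revisions = 2

Answer: 2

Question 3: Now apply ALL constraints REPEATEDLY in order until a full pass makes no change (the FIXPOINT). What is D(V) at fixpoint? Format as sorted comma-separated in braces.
Answer: {2,3}

Derivation:
pass 0 (initial): D(V)={2,3,6}
pass 1: V {2,3,6}->{2,3}; X {2,3,4,5,6}->{4,5,6}; Y {2,3,4,5,6}->{3,4,5}
pass 2: no change
Fixpoint after 2 passes: D(V) = {2,3}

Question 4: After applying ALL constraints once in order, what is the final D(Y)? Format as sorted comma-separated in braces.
Constraint 1 (W != X) on D(W)={3,4,5} D(X)={2,3,4,5,6}: no change
Constraint 2 (V < Y) on D(V)={2,3,6} D(Y)={2,3,4,5,6}: V {2,3,6}->{2,3}; Y {2,3,4,5,6}->{3,4,5,6}
Constraint 3 (W != Y) on D(W)={3,4,5} D(Y)={3,4,5,6}: no change
Constraint 4 (Y < X) on D(Y)={3,4,5,6} D(X)={2,3,4,5,6}: Y {3,4,5,6}->{3,4,5}; X {2,3,4,5,6}->{4,5,6}
So after all 4 constraints: D(Y) = {3,4,5}

Answer: {3,4,5}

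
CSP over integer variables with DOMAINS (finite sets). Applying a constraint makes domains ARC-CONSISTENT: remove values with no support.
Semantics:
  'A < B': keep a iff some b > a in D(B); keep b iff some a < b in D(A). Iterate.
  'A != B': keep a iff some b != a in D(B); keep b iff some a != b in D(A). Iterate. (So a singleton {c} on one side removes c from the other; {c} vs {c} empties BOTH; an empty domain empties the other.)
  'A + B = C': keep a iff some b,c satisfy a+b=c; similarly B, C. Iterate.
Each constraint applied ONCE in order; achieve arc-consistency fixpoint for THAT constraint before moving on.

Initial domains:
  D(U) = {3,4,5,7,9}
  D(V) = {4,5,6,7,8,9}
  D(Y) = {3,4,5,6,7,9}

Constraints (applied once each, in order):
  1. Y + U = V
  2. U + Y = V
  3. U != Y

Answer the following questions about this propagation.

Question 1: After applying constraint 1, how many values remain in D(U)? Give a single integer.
Constraint 1 (Y + U = V) on D(Y)={3,4,5,6,7,9} D(U)={3,4,5,7,9} D(V)={4,5,6,7,8,9}: Y {3,4,5,6,7,9}->{3,4,5,6}; U {3,4,5,7,9}->{3,4,5}; V {4,5,6,7,8,9}->{6,7,8,9}
So after constraint 1: D(U)={3,4,5}, size = 3

Answer: 3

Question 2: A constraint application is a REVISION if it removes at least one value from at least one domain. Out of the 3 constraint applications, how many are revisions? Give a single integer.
Constraint 1 (Y + U = V) on D(Y)={3,4,5,6,7,9} D(U)={3,4,5,7,9} D(V)={4,5,6,7,8,9}: Y {3,4,5,6,7,9}->{3,4,5,6}; U {3,4,5,7,9}->{3,4,5}; V {4,5,6,7,8,9}->{6,7,8,9} => REVISION
Constraint 2 (U + Y = V) on D(U)={3,4,5} D(Y)={3,4,5,6} D(V)={6,7,8,9}: no change => not a revision
Constraint 3 (U != Y) on D(U)={3,4,5} D(Y)={3,4,5,6}: no change => not a revision
Total revisions = 1

Answer: 1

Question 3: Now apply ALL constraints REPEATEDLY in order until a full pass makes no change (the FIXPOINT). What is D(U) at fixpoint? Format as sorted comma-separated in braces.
Answer: {3,4,5}

Derivation:
pass 0 (initial): D(U)={3,4,5,7,9}
pass 1: U {3,4,5,7,9}->{3,4,5}; V {4,5,6,7,8,9}->{6,7,8,9}; Y {3,4,5,6,7,9}->{3,4,5,6}
pass 2: no change
Fixpoint after 2 passes: D(U) = {3,4,5}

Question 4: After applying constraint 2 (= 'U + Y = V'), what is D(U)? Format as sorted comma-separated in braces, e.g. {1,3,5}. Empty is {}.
Constraint 1 (Y + U = V) on D(Y)={3,4,5,6,7,9} D(U)={3,4,5,7,9} D(V)={4,5,6,7,8,9}: Y {3,4,5,6,7,9}->{3,4,5,6}; U {3,4,5,7,9}->{3,4,5}; V {4,5,6,7,8,9}->{6,7,8,9}
Constraint 2 (U + Y = V) on D(U)={3,4,5} D(Y)={3,4,5,6} D(V)={6,7,8,9}: no change
So after constraint 2: D(U) = {3,4,5}

Answer: {3,4,5}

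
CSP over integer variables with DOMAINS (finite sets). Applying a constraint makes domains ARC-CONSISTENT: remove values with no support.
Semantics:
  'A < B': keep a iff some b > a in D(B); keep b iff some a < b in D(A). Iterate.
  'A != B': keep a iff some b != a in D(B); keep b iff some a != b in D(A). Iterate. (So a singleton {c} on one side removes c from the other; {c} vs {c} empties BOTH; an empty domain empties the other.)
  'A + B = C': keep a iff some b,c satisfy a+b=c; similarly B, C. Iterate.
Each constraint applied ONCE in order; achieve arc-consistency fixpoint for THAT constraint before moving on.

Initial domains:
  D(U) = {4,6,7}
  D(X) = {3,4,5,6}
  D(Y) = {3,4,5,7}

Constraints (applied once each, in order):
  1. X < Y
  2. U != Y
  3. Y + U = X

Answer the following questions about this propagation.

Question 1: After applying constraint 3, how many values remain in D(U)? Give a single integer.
Answer: 0

Derivation:
Constraint 1 (X < Y) on D(X)={3,4,5,6} D(Y)={3,4,5,7}: Y {3,4,5,7}->{4,5,7}
Constraint 2 (U != Y) on D(U)={4,6,7} D(Y)={4,5,7}: no change
Constraint 3 (Y + U = X) on D(Y)={4,5,7} D(U)={4,6,7} D(X)={3,4,5,6}: Y {4,5,7}->{}; U {4,6,7}->{}; X {3,4,5,6}->{}
So after constraint 3: D(U)={}, size = 0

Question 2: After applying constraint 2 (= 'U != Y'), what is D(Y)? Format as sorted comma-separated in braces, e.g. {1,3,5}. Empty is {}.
Constraint 1 (X < Y) on D(X)={3,4,5,6} D(Y)={3,4,5,7}: Y {3,4,5,7}->{4,5,7}
Constraint 2 (U != Y) on D(U)={4,6,7} D(Y)={4,5,7}: no change
So after constraint 2: D(Y) = {4,5,7}

Answer: {4,5,7}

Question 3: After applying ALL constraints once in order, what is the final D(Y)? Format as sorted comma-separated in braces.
Answer: {}

Derivation:
Constraint 1 (X < Y) on D(X)={3,4,5,6} D(Y)={3,4,5,7}: Y {3,4,5,7}->{4,5,7}
Constraint 2 (U != Y) on D(U)={4,6,7} D(Y)={4,5,7}: no change
Constraint 3 (Y + U = X) on D(Y)={4,5,7} D(U)={4,6,7} D(X)={3,4,5,6}: Y {4,5,7}->{}; U {4,6,7}->{}; X {3,4,5,6}->{}
So after all 3 constraints: D(Y) = {}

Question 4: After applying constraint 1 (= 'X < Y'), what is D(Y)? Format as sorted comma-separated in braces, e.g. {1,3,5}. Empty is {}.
Answer: {4,5,7}

Derivation:
Constraint 1 (X < Y) on D(X)={3,4,5,6} D(Y)={3,4,5,7}: Y {3,4,5,7}->{4,5,7}
So after constraint 1: D(Y) = {4,5,7}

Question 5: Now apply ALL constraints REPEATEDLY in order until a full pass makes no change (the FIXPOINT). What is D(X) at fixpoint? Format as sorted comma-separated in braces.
pass 0 (initial): D(X)={3,4,5,6}
pass 1: U {4,6,7}->{}; X {3,4,5,6}->{}; Y {3,4,5,7}->{}
pass 2: no change
Fixpoint after 2 passes: D(X) = {}

Answer: {}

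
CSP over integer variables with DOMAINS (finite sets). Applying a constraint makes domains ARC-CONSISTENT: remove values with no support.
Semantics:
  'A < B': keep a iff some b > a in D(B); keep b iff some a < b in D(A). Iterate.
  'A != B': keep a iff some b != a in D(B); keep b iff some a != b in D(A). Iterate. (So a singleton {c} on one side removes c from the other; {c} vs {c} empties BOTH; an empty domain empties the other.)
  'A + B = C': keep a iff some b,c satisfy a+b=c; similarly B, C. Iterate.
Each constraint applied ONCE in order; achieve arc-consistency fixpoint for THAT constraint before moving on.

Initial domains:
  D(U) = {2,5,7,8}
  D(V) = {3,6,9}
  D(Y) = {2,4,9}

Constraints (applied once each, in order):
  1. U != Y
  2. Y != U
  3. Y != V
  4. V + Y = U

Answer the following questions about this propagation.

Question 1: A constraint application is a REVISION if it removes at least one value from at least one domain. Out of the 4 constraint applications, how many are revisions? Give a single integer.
Constraint 1 (U != Y) on D(U)={2,5,7,8} D(Y)={2,4,9}: no change => not a revision
Constraint 2 (Y != U) on D(Y)={2,4,9} D(U)={2,5,7,8}: no change => not a revision
Constraint 3 (Y != V) on D(Y)={2,4,9} D(V)={3,6,9}: no change => not a revision
Constraint 4 (V + Y = U) on D(V)={3,6,9} D(Y)={2,4,9} D(U)={2,5,7,8}: V {3,6,9}->{3,6}; Y {2,4,9}->{2,4}; U {2,5,7,8}->{5,7,8} => REVISION
Total revisions = 1

Answer: 1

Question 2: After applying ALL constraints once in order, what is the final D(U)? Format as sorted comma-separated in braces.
Answer: {5,7,8}

Derivation:
Constraint 1 (U != Y) on D(U)={2,5,7,8} D(Y)={2,4,9}: no change
Constraint 2 (Y != U) on D(Y)={2,4,9} D(U)={2,5,7,8}: no change
Constraint 3 (Y != V) on D(Y)={2,4,9} D(V)={3,6,9}: no change
Constraint 4 (V + Y = U) on D(V)={3,6,9} D(Y)={2,4,9} D(U)={2,5,7,8}: V {3,6,9}->{3,6}; Y {2,4,9}->{2,4}; U {2,5,7,8}->{5,7,8}
So after all 4 constraints: D(U) = {5,7,8}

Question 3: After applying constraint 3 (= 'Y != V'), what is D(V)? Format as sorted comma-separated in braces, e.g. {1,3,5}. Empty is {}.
Constraint 1 (U != Y) on D(U)={2,5,7,8} D(Y)={2,4,9}: no change
Constraint 2 (Y != U) on D(Y)={2,4,9} D(U)={2,5,7,8}: no change
Constraint 3 (Y != V) on D(Y)={2,4,9} D(V)={3,6,9}: no change
So after constraint 3: D(V) = {3,6,9}

Answer: {3,6,9}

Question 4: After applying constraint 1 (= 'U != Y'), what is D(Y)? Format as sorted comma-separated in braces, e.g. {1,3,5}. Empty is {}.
Answer: {2,4,9}

Derivation:
Constraint 1 (U != Y) on D(U)={2,5,7,8} D(Y)={2,4,9}: no change
So after constraint 1: D(Y) = {2,4,9}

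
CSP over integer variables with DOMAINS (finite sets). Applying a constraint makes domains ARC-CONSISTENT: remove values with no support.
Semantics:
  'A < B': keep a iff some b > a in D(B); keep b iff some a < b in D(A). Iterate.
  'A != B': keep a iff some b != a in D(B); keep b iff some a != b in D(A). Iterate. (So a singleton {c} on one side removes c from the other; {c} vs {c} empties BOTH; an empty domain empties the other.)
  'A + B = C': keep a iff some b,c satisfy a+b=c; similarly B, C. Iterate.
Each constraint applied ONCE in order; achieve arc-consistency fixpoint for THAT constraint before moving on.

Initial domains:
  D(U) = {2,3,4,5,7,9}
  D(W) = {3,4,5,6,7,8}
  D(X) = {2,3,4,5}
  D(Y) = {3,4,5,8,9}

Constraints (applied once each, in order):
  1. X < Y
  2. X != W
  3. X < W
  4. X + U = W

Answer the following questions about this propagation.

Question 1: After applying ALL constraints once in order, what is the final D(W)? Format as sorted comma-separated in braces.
Answer: {4,5,6,7,8}

Derivation:
Constraint 1 (X < Y) on D(X)={2,3,4,5} D(Y)={3,4,5,8,9}: no change
Constraint 2 (X != W) on D(X)={2,3,4,5} D(W)={3,4,5,6,7,8}: no change
Constraint 3 (X < W) on D(X)={2,3,4,5} D(W)={3,4,5,6,7,8}: no change
Constraint 4 (X + U = W) on D(X)={2,3,4,5} D(U)={2,3,4,5,7,9} D(W)={3,4,5,6,7,8}: U {2,3,4,5,7,9}->{2,3,4,5}; W {3,4,5,6,7,8}->{4,5,6,7,8}
So after all 4 constraints: D(W) = {4,5,6,7,8}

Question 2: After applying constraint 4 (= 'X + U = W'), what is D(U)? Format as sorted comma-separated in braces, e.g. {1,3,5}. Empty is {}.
Answer: {2,3,4,5}

Derivation:
Constraint 1 (X < Y) on D(X)={2,3,4,5} D(Y)={3,4,5,8,9}: no change
Constraint 2 (X != W) on D(X)={2,3,4,5} D(W)={3,4,5,6,7,8}: no change
Constraint 3 (X < W) on D(X)={2,3,4,5} D(W)={3,4,5,6,7,8}: no change
Constraint 4 (X + U = W) on D(X)={2,3,4,5} D(U)={2,3,4,5,7,9} D(W)={3,4,5,6,7,8}: U {2,3,4,5,7,9}->{2,3,4,5}; W {3,4,5,6,7,8}->{4,5,6,7,8}
So after constraint 4: D(U) = {2,3,4,5}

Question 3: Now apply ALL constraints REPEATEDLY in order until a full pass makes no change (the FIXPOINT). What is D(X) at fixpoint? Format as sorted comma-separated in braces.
pass 0 (initial): D(X)={2,3,4,5}
pass 1: U {2,3,4,5,7,9}->{2,3,4,5}; W {3,4,5,6,7,8}->{4,5,6,7,8}
pass 2: no change
Fixpoint after 2 passes: D(X) = {2,3,4,5}

Answer: {2,3,4,5}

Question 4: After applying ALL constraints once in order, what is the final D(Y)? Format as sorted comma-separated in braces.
Answer: {3,4,5,8,9}

Derivation:
Constraint 1 (X < Y) on D(X)={2,3,4,5} D(Y)={3,4,5,8,9}: no change
Constraint 2 (X != W) on D(X)={2,3,4,5} D(W)={3,4,5,6,7,8}: no change
Constraint 3 (X < W) on D(X)={2,3,4,5} D(W)={3,4,5,6,7,8}: no change
Constraint 4 (X + U = W) on D(X)={2,3,4,5} D(U)={2,3,4,5,7,9} D(W)={3,4,5,6,7,8}: U {2,3,4,5,7,9}->{2,3,4,5}; W {3,4,5,6,7,8}->{4,5,6,7,8}
So after all 4 constraints: D(Y) = {3,4,5,8,9}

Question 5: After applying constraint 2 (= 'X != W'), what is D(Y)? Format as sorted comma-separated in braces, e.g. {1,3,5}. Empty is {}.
Constraint 1 (X < Y) on D(X)={2,3,4,5} D(Y)={3,4,5,8,9}: no change
Constraint 2 (X != W) on D(X)={2,3,4,5} D(W)={3,4,5,6,7,8}: no change
So after constraint 2: D(Y) = {3,4,5,8,9}

Answer: {3,4,5,8,9}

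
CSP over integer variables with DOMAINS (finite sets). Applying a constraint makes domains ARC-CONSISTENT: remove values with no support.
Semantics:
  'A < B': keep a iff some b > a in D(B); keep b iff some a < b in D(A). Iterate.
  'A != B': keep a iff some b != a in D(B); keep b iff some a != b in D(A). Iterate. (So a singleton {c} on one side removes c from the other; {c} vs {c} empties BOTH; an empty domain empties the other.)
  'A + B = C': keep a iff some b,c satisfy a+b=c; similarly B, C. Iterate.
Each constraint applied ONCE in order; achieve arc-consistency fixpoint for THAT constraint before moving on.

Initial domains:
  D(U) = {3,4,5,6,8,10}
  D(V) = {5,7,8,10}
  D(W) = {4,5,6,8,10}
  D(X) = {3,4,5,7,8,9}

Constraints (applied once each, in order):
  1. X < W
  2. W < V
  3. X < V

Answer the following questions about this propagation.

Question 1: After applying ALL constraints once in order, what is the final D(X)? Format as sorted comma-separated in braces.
Answer: {3,4,5,7,8,9}

Derivation:
Constraint 1 (X < W) on D(X)={3,4,5,7,8,9} D(W)={4,5,6,8,10}: no change
Constraint 2 (W < V) on D(W)={4,5,6,8,10} D(V)={5,7,8,10}: W {4,5,6,8,10}->{4,5,6,8}
Constraint 3 (X < V) on D(X)={3,4,5,7,8,9} D(V)={5,7,8,10}: no change
So after all 3 constraints: D(X) = {3,4,5,7,8,9}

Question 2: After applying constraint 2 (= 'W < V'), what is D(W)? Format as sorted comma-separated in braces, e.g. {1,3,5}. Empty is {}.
Constraint 1 (X < W) on D(X)={3,4,5,7,8,9} D(W)={4,5,6,8,10}: no change
Constraint 2 (W < V) on D(W)={4,5,6,8,10} D(V)={5,7,8,10}: W {4,5,6,8,10}->{4,5,6,8}
So after constraint 2: D(W) = {4,5,6,8}

Answer: {4,5,6,8}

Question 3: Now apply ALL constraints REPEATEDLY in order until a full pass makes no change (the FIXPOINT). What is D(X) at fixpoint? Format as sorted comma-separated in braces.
pass 0 (initial): D(X)={3,4,5,7,8,9}
pass 1: W {4,5,6,8,10}->{4,5,6,8}
pass 2: X {3,4,5,7,8,9}->{3,4,5,7}
pass 3: no change
Fixpoint after 3 passes: D(X) = {3,4,5,7}

Answer: {3,4,5,7}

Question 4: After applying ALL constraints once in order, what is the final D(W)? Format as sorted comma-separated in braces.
Constraint 1 (X < W) on D(X)={3,4,5,7,8,9} D(W)={4,5,6,8,10}: no change
Constraint 2 (W < V) on D(W)={4,5,6,8,10} D(V)={5,7,8,10}: W {4,5,6,8,10}->{4,5,6,8}
Constraint 3 (X < V) on D(X)={3,4,5,7,8,9} D(V)={5,7,8,10}: no change
So after all 3 constraints: D(W) = {4,5,6,8}

Answer: {4,5,6,8}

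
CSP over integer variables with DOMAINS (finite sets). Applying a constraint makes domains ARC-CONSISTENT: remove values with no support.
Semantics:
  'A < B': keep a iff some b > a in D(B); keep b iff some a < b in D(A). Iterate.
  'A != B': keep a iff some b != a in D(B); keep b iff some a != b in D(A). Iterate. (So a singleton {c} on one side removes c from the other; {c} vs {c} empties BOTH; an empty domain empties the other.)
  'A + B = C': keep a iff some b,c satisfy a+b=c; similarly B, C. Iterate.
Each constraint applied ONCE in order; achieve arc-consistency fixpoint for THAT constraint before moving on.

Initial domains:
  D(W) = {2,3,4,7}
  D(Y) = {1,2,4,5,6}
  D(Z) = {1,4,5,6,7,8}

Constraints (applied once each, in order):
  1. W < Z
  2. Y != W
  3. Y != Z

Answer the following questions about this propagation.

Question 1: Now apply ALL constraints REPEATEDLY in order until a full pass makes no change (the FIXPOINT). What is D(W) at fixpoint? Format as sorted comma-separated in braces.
pass 0 (initial): D(W)={2,3,4,7}
pass 1: Z {1,4,5,6,7,8}->{4,5,6,7,8}
pass 2: no change
Fixpoint after 2 passes: D(W) = {2,3,4,7}

Answer: {2,3,4,7}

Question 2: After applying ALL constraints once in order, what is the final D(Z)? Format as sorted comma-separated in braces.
Constraint 1 (W < Z) on D(W)={2,3,4,7} D(Z)={1,4,5,6,7,8}: Z {1,4,5,6,7,8}->{4,5,6,7,8}
Constraint 2 (Y != W) on D(Y)={1,2,4,5,6} D(W)={2,3,4,7}: no change
Constraint 3 (Y != Z) on D(Y)={1,2,4,5,6} D(Z)={4,5,6,7,8}: no change
So after all 3 constraints: D(Z) = {4,5,6,7,8}

Answer: {4,5,6,7,8}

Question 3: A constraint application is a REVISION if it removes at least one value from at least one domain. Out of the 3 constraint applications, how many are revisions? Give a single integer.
Constraint 1 (W < Z) on D(W)={2,3,4,7} D(Z)={1,4,5,6,7,8}: Z {1,4,5,6,7,8}->{4,5,6,7,8} => REVISION
Constraint 2 (Y != W) on D(Y)={1,2,4,5,6} D(W)={2,3,4,7}: no change => not a revision
Constraint 3 (Y != Z) on D(Y)={1,2,4,5,6} D(Z)={4,5,6,7,8}: no change => not a revision
Total revisions = 1

Answer: 1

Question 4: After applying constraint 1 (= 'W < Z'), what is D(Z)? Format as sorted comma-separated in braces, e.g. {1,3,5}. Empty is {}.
Answer: {4,5,6,7,8}

Derivation:
Constraint 1 (W < Z) on D(W)={2,3,4,7} D(Z)={1,4,5,6,7,8}: Z {1,4,5,6,7,8}->{4,5,6,7,8}
So after constraint 1: D(Z) = {4,5,6,7,8}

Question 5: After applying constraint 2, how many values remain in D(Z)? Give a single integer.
Answer: 5

Derivation:
Constraint 1 (W < Z) on D(W)={2,3,4,7} D(Z)={1,4,5,6,7,8}: Z {1,4,5,6,7,8}->{4,5,6,7,8}
Constraint 2 (Y != W) on D(Y)={1,2,4,5,6} D(W)={2,3,4,7}: no change
So after constraint 2: D(Z)={4,5,6,7,8}, size = 5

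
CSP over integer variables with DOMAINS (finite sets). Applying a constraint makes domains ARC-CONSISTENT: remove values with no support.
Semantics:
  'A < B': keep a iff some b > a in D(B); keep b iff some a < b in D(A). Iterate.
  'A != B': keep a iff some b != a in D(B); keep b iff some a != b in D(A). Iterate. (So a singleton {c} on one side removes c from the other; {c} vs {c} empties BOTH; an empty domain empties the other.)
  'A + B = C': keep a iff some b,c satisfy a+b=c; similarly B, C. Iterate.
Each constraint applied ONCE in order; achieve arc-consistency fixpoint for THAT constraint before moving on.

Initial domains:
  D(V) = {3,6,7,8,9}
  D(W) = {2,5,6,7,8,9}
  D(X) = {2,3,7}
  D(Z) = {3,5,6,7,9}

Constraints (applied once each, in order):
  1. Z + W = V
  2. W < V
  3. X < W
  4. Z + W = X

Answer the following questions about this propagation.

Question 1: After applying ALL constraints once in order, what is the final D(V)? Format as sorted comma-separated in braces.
Answer: {7,8,9}

Derivation:
Constraint 1 (Z + W = V) on D(Z)={3,5,6,7,9} D(W)={2,5,6,7,8,9} D(V)={3,6,7,8,9}: Z {3,5,6,7,9}->{3,5,6,7}; W {2,5,6,7,8,9}->{2,5,6}; V {3,6,7,8,9}->{7,8,9}
Constraint 2 (W < V) on D(W)={2,5,6} D(V)={7,8,9}: no change
Constraint 3 (X < W) on D(X)={2,3,7} D(W)={2,5,6}: X {2,3,7}->{2,3}; W {2,5,6}->{5,6}
Constraint 4 (Z + W = X) on D(Z)={3,5,6,7} D(W)={5,6} D(X)={2,3}: Z {3,5,6,7}->{}; W {5,6}->{}; X {2,3}->{}
So after all 4 constraints: D(V) = {7,8,9}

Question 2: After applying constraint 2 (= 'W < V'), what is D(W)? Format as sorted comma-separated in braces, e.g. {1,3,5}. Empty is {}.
Constraint 1 (Z + W = V) on D(Z)={3,5,6,7,9} D(W)={2,5,6,7,8,9} D(V)={3,6,7,8,9}: Z {3,5,6,7,9}->{3,5,6,7}; W {2,5,6,7,8,9}->{2,5,6}; V {3,6,7,8,9}->{7,8,9}
Constraint 2 (W < V) on D(W)={2,5,6} D(V)={7,8,9}: no change
So after constraint 2: D(W) = {2,5,6}

Answer: {2,5,6}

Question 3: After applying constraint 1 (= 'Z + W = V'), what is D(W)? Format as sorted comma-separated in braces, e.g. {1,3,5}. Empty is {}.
Answer: {2,5,6}

Derivation:
Constraint 1 (Z + W = V) on D(Z)={3,5,6,7,9} D(W)={2,5,6,7,8,9} D(V)={3,6,7,8,9}: Z {3,5,6,7,9}->{3,5,6,7}; W {2,5,6,7,8,9}->{2,5,6}; V {3,6,7,8,9}->{7,8,9}
So after constraint 1: D(W) = {2,5,6}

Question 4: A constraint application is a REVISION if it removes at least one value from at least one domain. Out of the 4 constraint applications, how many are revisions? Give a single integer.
Answer: 3

Derivation:
Constraint 1 (Z + W = V) on D(Z)={3,5,6,7,9} D(W)={2,5,6,7,8,9} D(V)={3,6,7,8,9}: Z {3,5,6,7,9}->{3,5,6,7}; W {2,5,6,7,8,9}->{2,5,6}; V {3,6,7,8,9}->{7,8,9} => REVISION
Constraint 2 (W < V) on D(W)={2,5,6} D(V)={7,8,9}: no change => not a revision
Constraint 3 (X < W) on D(X)={2,3,7} D(W)={2,5,6}: X {2,3,7}->{2,3}; W {2,5,6}->{5,6} => REVISION
Constraint 4 (Z + W = X) on D(Z)={3,5,6,7} D(W)={5,6} D(X)={2,3}: Z {3,5,6,7}->{}; W {5,6}->{}; X {2,3}->{} => REVISION
Total revisions = 3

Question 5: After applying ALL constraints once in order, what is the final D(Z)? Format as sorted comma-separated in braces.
Constraint 1 (Z + W = V) on D(Z)={3,5,6,7,9} D(W)={2,5,6,7,8,9} D(V)={3,6,7,8,9}: Z {3,5,6,7,9}->{3,5,6,7}; W {2,5,6,7,8,9}->{2,5,6}; V {3,6,7,8,9}->{7,8,9}
Constraint 2 (W < V) on D(W)={2,5,6} D(V)={7,8,9}: no change
Constraint 3 (X < W) on D(X)={2,3,7} D(W)={2,5,6}: X {2,3,7}->{2,3}; W {2,5,6}->{5,6}
Constraint 4 (Z + W = X) on D(Z)={3,5,6,7} D(W)={5,6} D(X)={2,3}: Z {3,5,6,7}->{}; W {5,6}->{}; X {2,3}->{}
So after all 4 constraints: D(Z) = {}

Answer: {}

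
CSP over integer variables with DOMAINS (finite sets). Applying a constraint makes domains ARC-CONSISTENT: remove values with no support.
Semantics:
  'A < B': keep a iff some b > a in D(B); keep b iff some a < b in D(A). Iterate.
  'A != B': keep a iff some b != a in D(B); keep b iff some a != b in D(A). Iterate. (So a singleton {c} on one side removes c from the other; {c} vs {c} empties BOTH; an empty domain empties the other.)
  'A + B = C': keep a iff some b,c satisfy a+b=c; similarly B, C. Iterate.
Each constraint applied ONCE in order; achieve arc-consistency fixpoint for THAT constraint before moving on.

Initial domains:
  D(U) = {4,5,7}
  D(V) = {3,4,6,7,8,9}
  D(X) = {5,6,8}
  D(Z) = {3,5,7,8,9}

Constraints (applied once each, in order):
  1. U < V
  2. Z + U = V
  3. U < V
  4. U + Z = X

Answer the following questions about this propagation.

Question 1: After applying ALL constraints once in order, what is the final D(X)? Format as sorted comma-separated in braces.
Constraint 1 (U < V) on D(U)={4,5,7} D(V)={3,4,6,7,8,9}: V {3,4,6,7,8,9}->{6,7,8,9}
Constraint 2 (Z + U = V) on D(Z)={3,5,7,8,9} D(U)={4,5,7} D(V)={6,7,8,9}: Z {3,5,7,8,9}->{3,5}; U {4,5,7}->{4,5}; V {6,7,8,9}->{7,8,9}
Constraint 3 (U < V) on D(U)={4,5} D(V)={7,8,9}: no change
Constraint 4 (U + Z = X) on D(U)={4,5} D(Z)={3,5} D(X)={5,6,8}: U {4,5}->{5}; Z {3,5}->{3}; X {5,6,8}->{8}
So after all 4 constraints: D(X) = {8}

Answer: {8}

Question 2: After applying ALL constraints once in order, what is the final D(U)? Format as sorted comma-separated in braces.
Constraint 1 (U < V) on D(U)={4,5,7} D(V)={3,4,6,7,8,9}: V {3,4,6,7,8,9}->{6,7,8,9}
Constraint 2 (Z + U = V) on D(Z)={3,5,7,8,9} D(U)={4,5,7} D(V)={6,7,8,9}: Z {3,5,7,8,9}->{3,5}; U {4,5,7}->{4,5}; V {6,7,8,9}->{7,8,9}
Constraint 3 (U < V) on D(U)={4,5} D(V)={7,8,9}: no change
Constraint 4 (U + Z = X) on D(U)={4,5} D(Z)={3,5} D(X)={5,6,8}: U {4,5}->{5}; Z {3,5}->{3}; X {5,6,8}->{8}
So after all 4 constraints: D(U) = {5}

Answer: {5}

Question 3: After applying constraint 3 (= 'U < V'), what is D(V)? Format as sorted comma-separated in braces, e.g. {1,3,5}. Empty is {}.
Answer: {7,8,9}

Derivation:
Constraint 1 (U < V) on D(U)={4,5,7} D(V)={3,4,6,7,8,9}: V {3,4,6,7,8,9}->{6,7,8,9}
Constraint 2 (Z + U = V) on D(Z)={3,5,7,8,9} D(U)={4,5,7} D(V)={6,7,8,9}: Z {3,5,7,8,9}->{3,5}; U {4,5,7}->{4,5}; V {6,7,8,9}->{7,8,9}
Constraint 3 (U < V) on D(U)={4,5} D(V)={7,8,9}: no change
So after constraint 3: D(V) = {7,8,9}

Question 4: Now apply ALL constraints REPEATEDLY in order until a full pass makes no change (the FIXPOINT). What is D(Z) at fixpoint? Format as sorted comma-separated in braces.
pass 0 (initial): D(Z)={3,5,7,8,9}
pass 1: U {4,5,7}->{5}; V {3,4,6,7,8,9}->{7,8,9}; X {5,6,8}->{8}; Z {3,5,7,8,9}->{3}
pass 2: V {7,8,9}->{8}
pass 3: no change
Fixpoint after 3 passes: D(Z) = {3}

Answer: {3}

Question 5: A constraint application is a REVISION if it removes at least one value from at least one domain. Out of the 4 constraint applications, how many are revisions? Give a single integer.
Answer: 3

Derivation:
Constraint 1 (U < V) on D(U)={4,5,7} D(V)={3,4,6,7,8,9}: V {3,4,6,7,8,9}->{6,7,8,9} => REVISION
Constraint 2 (Z + U = V) on D(Z)={3,5,7,8,9} D(U)={4,5,7} D(V)={6,7,8,9}: Z {3,5,7,8,9}->{3,5}; U {4,5,7}->{4,5}; V {6,7,8,9}->{7,8,9} => REVISION
Constraint 3 (U < V) on D(U)={4,5} D(V)={7,8,9}: no change => not a revision
Constraint 4 (U + Z = X) on D(U)={4,5} D(Z)={3,5} D(X)={5,6,8}: U {4,5}->{5}; Z {3,5}->{3}; X {5,6,8}->{8} => REVISION
Total revisions = 3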